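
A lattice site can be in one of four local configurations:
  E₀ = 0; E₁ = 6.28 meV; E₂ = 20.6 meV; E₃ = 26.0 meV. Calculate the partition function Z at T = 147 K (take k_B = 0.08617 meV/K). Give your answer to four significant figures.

Z = 1.934

k_BT = 0.08617 × 147 K = 12.6670 meV.
Eᵢ/kT = 0, 0.495776, 1.62627, 2.05258.
Z = Σ e^(−Eᵢ/kT) = e^(−0) + e^(−0.495776) + e^(−1.62627) + e^(−2.05258) = 1.00000 + 0.609098 + 0.196662 + 0.128403 = 1.93416.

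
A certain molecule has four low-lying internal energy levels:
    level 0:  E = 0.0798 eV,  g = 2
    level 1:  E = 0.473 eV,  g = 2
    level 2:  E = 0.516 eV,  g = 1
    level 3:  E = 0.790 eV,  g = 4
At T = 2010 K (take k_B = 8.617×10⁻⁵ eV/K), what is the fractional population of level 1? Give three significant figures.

0.0878

k_BT = 8.617×10⁻⁵ × 2010 K = 0.17320 eV.
Eᵢ/kT = 0.46074, 2.7309, 2.9792, 4.5612.
Z = Σ gᵢe^(−Eᵢ/kT) = 2·e^(−0.46074) + 2·e^(−2.7309) + 1·e^(−2.9792) + 4·e^(−4.5612) = 1.2616 + 0.13032 + 0.050833 + 0.041798 = 1.4846.
P₁ = g₁ e^(−E₁/kT) / Z = 0.13032/1.4846 = 0.0878.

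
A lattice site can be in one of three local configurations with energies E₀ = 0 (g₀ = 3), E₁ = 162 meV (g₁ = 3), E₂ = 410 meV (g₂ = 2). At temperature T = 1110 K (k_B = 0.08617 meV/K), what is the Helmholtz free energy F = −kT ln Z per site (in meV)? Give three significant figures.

k_BT = 0.08617 × 1110 K = 95.649 meV.
Eᵢ/kT = 0, 1.6937, 4.2865.
Z = Σ gᵢe^(−Eᵢ/kT) = 3·e^(−0) + 3·e^(−1.6937) + 2·e^(−4.2865) = 3.0000 + 0.55151 + 0.027506 = 3.5790.
F = −kT ln Z = −95.649 × ln(3.5790) = −95.649 × 1.2751 = -122 meV.

-122 meV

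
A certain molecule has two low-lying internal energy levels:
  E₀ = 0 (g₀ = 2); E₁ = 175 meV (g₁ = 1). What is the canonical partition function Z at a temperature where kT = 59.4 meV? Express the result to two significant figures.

Z = 2.1

Eᵢ/kT = 0, 2.946.
Z = Σ gᵢe^(−Eᵢ/kT) = 2·e^(−0) + 1·e^(−2.946) = 2.000 + 0.05255 = 2.053.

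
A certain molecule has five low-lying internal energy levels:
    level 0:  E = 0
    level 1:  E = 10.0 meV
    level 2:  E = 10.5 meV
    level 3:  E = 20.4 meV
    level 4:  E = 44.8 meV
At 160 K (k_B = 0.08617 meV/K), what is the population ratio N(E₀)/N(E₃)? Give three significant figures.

4.39

k_BT = 0.08617 × 160 K = 13.787 meV.
n₀/n₃ = exp[−(E₀−E₃)/kT] = exp(−(-20.4 meV)/(13.787 meV)) = exp(1.4797) = 4.39.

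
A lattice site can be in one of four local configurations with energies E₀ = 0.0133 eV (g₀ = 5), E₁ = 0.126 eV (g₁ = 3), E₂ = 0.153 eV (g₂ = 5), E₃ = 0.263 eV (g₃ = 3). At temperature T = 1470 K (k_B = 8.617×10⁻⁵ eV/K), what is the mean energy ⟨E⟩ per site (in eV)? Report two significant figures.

k_BT = 8.617×10⁻⁵ × 1470 K = 0.1267 eV.
Eᵢ/kT = 0.1050, 0.9945, 1.208, 2.076.
Z = Σ gᵢe^(−Eᵢ/kT) = 5·e^(−0.1050) + 3·e^(−0.9945) + 5·e^(−1.208) + 3·e^(−2.076) = 4.502 + 1.110 + 1.494 + 0.3763 = 7.482.
⟨E⟩ = Σ Eᵢ gᵢe^(−Eᵢ/kT) / Z = (0.0133·4.502 + 0.126·1.110 + 0.153·1.494 + 0.263·0.3763) / 7.482 = 0.070 eV.

0.070 eV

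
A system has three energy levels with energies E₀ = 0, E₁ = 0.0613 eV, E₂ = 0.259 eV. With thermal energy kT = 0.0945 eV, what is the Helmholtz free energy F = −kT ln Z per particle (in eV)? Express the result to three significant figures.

Eᵢ/kT = 0, 0.64868, 2.7407.
Z = Σ e^(−Eᵢ/kT) = e^(−0) + e^(−0.64868) + e^(−2.7407) = 1.0000 + 0.52274 + 0.064525 = 1.5873.
F = −kT ln Z = −0.0945 × ln(1.5873) = −0.0945 × 0.46203 = -0.0437 eV.

-0.0437 eV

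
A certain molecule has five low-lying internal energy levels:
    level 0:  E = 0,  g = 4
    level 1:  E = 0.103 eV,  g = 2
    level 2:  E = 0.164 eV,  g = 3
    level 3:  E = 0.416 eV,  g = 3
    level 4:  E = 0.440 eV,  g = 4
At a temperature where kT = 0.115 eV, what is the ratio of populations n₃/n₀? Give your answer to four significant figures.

0.02014

n₃/n₀ = (g₃/g₀) exp[−(E₃−E₀)/kT] = (3/4) × exp(−(0.416 eV)/(0.115 eV)) = (3/4) × exp(-3.61739) = 0.02014.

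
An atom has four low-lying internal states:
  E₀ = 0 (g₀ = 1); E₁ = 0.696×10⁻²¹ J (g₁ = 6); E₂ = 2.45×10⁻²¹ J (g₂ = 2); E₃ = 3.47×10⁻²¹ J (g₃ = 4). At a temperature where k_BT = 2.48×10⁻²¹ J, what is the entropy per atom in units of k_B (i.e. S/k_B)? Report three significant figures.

2.45

Eᵢ/kT = 0, 0.28065, 0.98790, 1.3992.
Z = Σ gᵢe^(−Eᵢ/kT) = 1·e^(−0) + 6·e^(−0.28065) + 2·e^(−0.98790) + 4·e^(−1.3992) = 1.0000 + 4.5318 + 0.74472 + 0.98718 = 7.2637.
⟨E⟩ = Σ EᵢPᵢ = 1.1570 ×10⁻²¹ J.
S/k_B = ln Z + ⟨E⟩/kT = ln(7.2637) + 1.1570/2.48 = 1.9829 + 0.46653 = 2.45.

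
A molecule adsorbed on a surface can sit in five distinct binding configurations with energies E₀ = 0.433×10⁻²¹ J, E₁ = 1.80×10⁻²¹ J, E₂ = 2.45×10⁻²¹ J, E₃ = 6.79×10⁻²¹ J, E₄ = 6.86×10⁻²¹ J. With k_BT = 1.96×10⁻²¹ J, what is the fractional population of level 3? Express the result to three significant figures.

Eᵢ/kT = 0.22092, 0.91837, 1.2500, 3.4643, 3.5000.
Z = Σ e^(−Eᵢ/kT) = e^(−0.22092) + e^(−0.91837) + e^(−1.2500) + e^(−3.4643) + e^(−3.5000) = 0.80178 + 0.39917 + 0.28650 + 0.031295 + 0.030197 = 1.5489.
P₃ = e^(−E₃/kT) / Z = 0.031295/1.5489 = 0.0202.

0.0202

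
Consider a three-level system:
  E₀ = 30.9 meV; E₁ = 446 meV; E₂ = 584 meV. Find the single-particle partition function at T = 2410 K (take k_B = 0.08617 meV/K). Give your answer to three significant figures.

Z = 1.04

k_BT = 0.08617 × 2410 K = 207.67 meV.
Eᵢ/kT = 0.14879, 2.1476, 2.8122.
Z = Σ e^(−Eᵢ/kT) = e^(−0.14879) + e^(−2.1476) + e^(−2.8122) = 0.86175 + 0.11676 + 0.060073 = 1.0386.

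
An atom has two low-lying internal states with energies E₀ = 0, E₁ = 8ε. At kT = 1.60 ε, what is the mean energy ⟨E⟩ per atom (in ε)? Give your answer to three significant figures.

0.0535 ε

Eᵢ/kT = 0, 5.0000.
Z = Σ e^(−Eᵢ/kT) = e^(−0) + e^(−5.0000) = 1.0000 + 0.0067379 = 1.0067.
⟨E⟩ = Σ Eᵢ e^(−Eᵢ/kT) / Z = (0·1.0000 + 8·0.0067379) / 1.0067 = 0.0535 ε.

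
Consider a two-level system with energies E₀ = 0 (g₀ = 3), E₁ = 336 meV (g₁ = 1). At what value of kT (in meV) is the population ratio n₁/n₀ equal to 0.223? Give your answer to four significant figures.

n₁/n₀ = (g₁/g₀) exp[−(E₁−E₀)/kT] = 0.223.
⇒ (E₁−E₀)/kT = ln((1/3)/0.223) = ln(1.49477) = 0.401972.
kT = 336 meV / 0.401972 = 835.9 meV.

835.9 meV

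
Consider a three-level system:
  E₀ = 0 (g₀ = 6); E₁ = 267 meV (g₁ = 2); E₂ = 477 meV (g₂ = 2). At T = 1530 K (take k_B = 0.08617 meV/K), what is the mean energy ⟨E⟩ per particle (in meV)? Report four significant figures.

15.21 meV

k_BT = 0.08617 × 1530 K = 131.840 meV.
Eᵢ/kT = 0, 2.02518, 3.61802.
Z = Σ gᵢe^(−Eᵢ/kT) = 6·e^(−0) + 2·e^(−2.02518) + 2·e^(−3.61802) = 6.00000 + 0.263940 + 0.0536715 = 6.31761.
⟨E⟩ = Σ Eᵢ gᵢe^(−Eᵢ/kT) / Z = (0·6.00000 + 267·0.263940 + 477·0.0536715) / 6.31761 = 15.21 meV.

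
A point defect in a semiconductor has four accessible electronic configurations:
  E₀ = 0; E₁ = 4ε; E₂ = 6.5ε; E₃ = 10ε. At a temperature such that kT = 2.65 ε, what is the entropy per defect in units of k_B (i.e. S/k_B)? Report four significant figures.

Eᵢ/kT = 0, 1.50943, 2.45283, 3.77358.
Z = Σ e^(−Eᵢ/kT) = e^(−0) + e^(−1.50943) + e^(−2.45283) + e^(−3.77358) = 1.00000 + 0.221036 + 0.0860497 + 0.0229697 = 1.33006.
⟨E⟩ = Σ EᵢPᵢ = 1.25796 ε.
S/k_B = ln Z + ⟨E⟩/kT = ln(1.33006) + 1.25796/2.65 = 0.285224 + 0.474702 = 0.7599.

0.7599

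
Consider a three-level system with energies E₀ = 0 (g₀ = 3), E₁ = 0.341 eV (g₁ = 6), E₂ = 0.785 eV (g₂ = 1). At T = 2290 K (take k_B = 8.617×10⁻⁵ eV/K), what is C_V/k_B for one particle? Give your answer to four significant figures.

k_BT = 8.617×10⁻⁵ × 2290 K = 0.197329 eV.
Eᵢ/kT = 0, 1.72808, 3.97813.
Z = Σ gᵢe^(−Eᵢ/kT) = 3·e^(−0) + 6·e^(−1.72808) + 1·e^(−3.97813) = 3.00000 + 1.06575 + 0.0187206 = 4.08447.
⟨E⟩ = 0.0925742 eV, ⟨E²⟩ = 0.0331653 eV².
C_V/k_B = (⟨E²⟩ − ⟨E⟩²)/(kT)² = (0.0331653 − 0.00856998)/0.0389387 = 0.6316.

0.6316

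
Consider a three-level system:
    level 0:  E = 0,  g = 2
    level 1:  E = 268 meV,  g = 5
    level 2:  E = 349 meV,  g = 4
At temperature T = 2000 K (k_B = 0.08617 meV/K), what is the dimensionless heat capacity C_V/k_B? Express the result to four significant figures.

0.7443

k_BT = 0.08617 × 2000 K = 172.340 meV.
Eᵢ/kT = 0, 1.55507, 2.02507.
Z = Σ gᵢe^(−Eᵢ/kT) = 2·e^(−0) + 5·e^(−1.55507) + 4·e^(−2.02507) = 2.00000 + 1.05587 + 0.527938 = 3.58381.
⟨E⟩ = 130.371 meV, ⟨E²⟩ = 39103.7 meV².
C_V/k_B = (⟨E²⟩ − ⟨E⟩²)/(kT)² = (39103.7 − 16996.6)/29701.1 = 0.7443.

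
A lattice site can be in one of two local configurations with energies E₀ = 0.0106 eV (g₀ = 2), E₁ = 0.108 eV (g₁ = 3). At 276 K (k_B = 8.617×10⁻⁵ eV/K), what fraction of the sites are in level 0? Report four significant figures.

0.9756

k_BT = 8.617×10⁻⁵ × 276 K = 0.0237829 eV.
Eᵢ/kT = 0.445698, 4.54108.
Z = Σ gᵢe^(−Eᵢ/kT) = 2·e^(−0.445698) + 3·e^(−4.54108) = 1.28075 + 0.0319857 = 1.31274.
P₀ = g₀ e^(−E₀/kT) / Z = 1.28075/1.31274 = 0.9756.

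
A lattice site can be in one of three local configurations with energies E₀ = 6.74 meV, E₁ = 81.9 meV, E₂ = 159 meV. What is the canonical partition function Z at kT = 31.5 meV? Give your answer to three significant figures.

Z = 0.888

Eᵢ/kT = 0.21397, 2.6000, 5.0476.
Z = Σ e^(−Eᵢ/kT) = e^(−0.21397) + e^(−2.6000) + e^(−5.0476) = 0.80737 + 0.074274 + 0.0064247 = 0.88807.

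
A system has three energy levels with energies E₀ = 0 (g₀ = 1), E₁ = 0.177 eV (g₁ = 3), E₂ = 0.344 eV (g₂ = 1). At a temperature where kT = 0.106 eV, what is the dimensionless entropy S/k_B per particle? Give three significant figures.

1.14

Eᵢ/kT = 0, 1.6698, 3.2453.
Z = Σ gᵢe^(−Eᵢ/kT) = 1·e^(−0) + 3·e^(−1.6698) + 1·e^(−3.2453) = 1.0000 + 0.56485 + 0.038957 = 1.6038.
⟨E⟩ = Σ EᵢPᵢ = 0.070694 eV.
S/k_B = ln Z + ⟨E⟩/kT = ln(1.6038) + 0.070694/0.106 = 0.47238 + 0.66692 = 1.14.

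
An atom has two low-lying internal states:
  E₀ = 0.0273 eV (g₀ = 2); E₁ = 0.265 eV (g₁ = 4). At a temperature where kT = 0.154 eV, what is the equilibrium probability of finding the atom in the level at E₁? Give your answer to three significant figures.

Eᵢ/kT = 0.17727, 1.7208.
Z = Σ gᵢe^(−Eᵢ/kT) = 2·e^(−0.17727) + 4·e^(−1.7208) = 1.6751 + 0.71569 = 2.3908.
P₁ = g₁ e^(−E₁/kT) / Z = 0.71569/2.3908 = 0.299.

0.299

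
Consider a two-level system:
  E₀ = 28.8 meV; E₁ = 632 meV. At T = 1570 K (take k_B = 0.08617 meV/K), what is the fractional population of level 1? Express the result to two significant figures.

k_BT = 0.08617 × 1570 K = 135.3 meV.
Eᵢ/kT = 0.2129, 4.671.
Z = Σ e^(−Eᵢ/kT) = e^(−0.2129) + e^(−4.671) = 0.8082 + 0.009363 = 0.8176.
P₁ = e^(−E₁/kT) / Z = 0.009363/0.8176 = 0.011.

0.011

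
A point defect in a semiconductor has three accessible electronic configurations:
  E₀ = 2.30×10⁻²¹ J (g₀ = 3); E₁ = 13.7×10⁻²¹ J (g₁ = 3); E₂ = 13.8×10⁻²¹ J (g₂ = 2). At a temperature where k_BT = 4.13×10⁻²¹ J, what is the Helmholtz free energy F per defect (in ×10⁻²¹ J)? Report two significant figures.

-2.6 ×10⁻²¹ J

Eᵢ/kT = 0.5569, 3.317, 3.341.
Z = Σ gᵢe^(−Eᵢ/kT) = 3·e^(−0.5569) + 3·e^(−3.317) + 2·e^(−3.341) = 1.719 + 0.1088 + 0.07080 = 1.899.
F = −kT ln Z = −4.13 × ln(1.899) = −4.13 × 0.6413 = -2.6 ×10⁻²¹ J.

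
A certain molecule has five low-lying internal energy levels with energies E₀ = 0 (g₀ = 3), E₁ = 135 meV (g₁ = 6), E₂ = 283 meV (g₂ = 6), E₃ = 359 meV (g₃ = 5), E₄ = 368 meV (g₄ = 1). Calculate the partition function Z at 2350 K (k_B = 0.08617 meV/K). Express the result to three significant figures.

Z = 8.58

k_BT = 0.08617 × 2350 K = 202.50 meV.
Eᵢ/kT = 0, 0.66667, 1.3975, 1.7728, 1.8173.
Z = Σ gᵢe^(−Eᵢ/kT) = 3·e^(−0) + 6·e^(−0.66667) + 6·e^(−1.3975) + 5·e^(−1.7728) + 1·e^(−1.8173) = 3.0000 + 3.0805 + 1.4833 + 0.84928 + 0.16246 = 8.5755.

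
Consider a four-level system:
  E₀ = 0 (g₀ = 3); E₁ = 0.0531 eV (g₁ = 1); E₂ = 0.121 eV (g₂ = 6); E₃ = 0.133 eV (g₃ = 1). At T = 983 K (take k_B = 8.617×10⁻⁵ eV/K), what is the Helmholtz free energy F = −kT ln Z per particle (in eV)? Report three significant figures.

-0.139 eV

k_BT = 8.617×10⁻⁵ × 983 K = 0.084705 eV.
Eᵢ/kT = 0, 0.62688, 1.4285, 1.5702.
Z = Σ gᵢe^(−Eᵢ/kT) = 3·e^(−0) + 1·e^(−0.62688) + 6·e^(−1.4285) + 1·e^(−1.5702) = 3.0000 + 0.53426 + 1.4380 + 0.20800 = 5.1803.
F = −kT ln Z = −0.084705 × ln(5.1803) = −0.084705 × 1.6449 = -0.139 eV.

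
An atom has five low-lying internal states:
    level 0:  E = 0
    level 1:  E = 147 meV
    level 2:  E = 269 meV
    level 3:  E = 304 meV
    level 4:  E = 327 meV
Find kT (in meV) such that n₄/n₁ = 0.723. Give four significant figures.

555.0 meV

n₄/n₁ = exp[−(E₄−E₁)/kT] = 0.723.
⇒ (E₄−E₁)/kT = ln(1/0.723) = ln(1.38313) = 0.324349.
kT = 180 meV / 0.324349 = 555.0 meV.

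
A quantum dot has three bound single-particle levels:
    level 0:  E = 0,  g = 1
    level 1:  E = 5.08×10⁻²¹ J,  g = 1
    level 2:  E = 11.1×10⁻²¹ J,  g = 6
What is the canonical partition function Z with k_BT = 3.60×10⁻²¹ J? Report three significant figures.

Z = 1.52

Eᵢ/kT = 0, 1.4111, 3.0833.
Z = Σ gᵢe^(−Eᵢ/kT) = 1·e^(−0) + 1·e^(−1.4111) + 6·e^(−3.0833) = 1.0000 + 0.24387 + 0.27485 = 1.5187.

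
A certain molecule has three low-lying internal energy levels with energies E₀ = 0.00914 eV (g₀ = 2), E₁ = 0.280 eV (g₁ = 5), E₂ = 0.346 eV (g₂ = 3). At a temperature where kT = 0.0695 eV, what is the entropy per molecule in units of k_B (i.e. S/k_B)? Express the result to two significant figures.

0.99

Eᵢ/kT = 0.1315, 4.029, 4.978.
Z = Σ gᵢe^(−Eᵢ/kT) = 2·e^(−0.1315) + 5·e^(−4.029) + 3·e^(−4.978) = 1.754 + 0.08896 + 0.02066 = 1.864.
⟨E⟩ = Σ EᵢPᵢ = 0.02580 eV.
S/k_B = ln Z + ⟨E⟩/kT = ln(1.864) + 0.02580/0.0695 = 0.6227 + 0.3712 = 0.99.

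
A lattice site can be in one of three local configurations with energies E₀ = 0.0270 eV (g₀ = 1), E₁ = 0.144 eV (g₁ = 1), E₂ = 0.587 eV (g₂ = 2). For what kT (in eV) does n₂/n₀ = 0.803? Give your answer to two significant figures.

n₂/n₀ = (g₂/g₀) exp[−(E₂−E₀)/kT] = 0.803.
⇒ (E₂−E₀)/kT = ln((2/1)/0.803) = ln(2.491) = 0.9127.
kT = 0.5600 eV / 0.9127 = 0.61 eV.

0.61 eV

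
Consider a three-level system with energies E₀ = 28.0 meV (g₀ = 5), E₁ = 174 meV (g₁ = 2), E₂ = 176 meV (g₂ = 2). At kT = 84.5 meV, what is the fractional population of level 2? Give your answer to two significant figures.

Eᵢ/kT = 0.3314, 2.059, 2.083.
Z = Σ gᵢe^(−Eᵢ/kT) = 5·e^(−0.3314) + 2·e^(−2.059) + 2·e^(−2.083) = 3.590 + 0.2552 + 0.2491 = 4.094.
P₂ = g₂ e^(−E₂/kT) / Z = 0.2491/4.094 = 0.061.

0.061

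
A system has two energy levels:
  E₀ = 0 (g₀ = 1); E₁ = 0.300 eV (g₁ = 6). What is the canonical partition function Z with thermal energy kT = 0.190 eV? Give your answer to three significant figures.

Z = 2.24

Eᵢ/kT = 0, 1.5789.
Z = Σ gᵢe^(−Eᵢ/kT) = 1·e^(−0) + 6·e^(−1.5789) = 1.0000 + 1.2372 = 2.2372.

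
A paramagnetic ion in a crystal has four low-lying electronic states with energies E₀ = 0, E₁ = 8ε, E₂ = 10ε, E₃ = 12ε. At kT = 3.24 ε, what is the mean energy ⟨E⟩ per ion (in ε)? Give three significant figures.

1.24 ε

Eᵢ/kT = 0, 2.4691, 3.0864, 3.7037.
Z = Σ e^(−Eᵢ/kT) = e^(−0) + e^(−2.4691) + e^(−3.0864) + e^(−3.7037) = 1.0000 + 0.084661 + 0.045666 + 0.024632 = 1.1550.
⟨E⟩ = Σ Eᵢ e^(−Eᵢ/kT) / Z = (0·1.0000 + 8·0.084661 + 10·0.045666 + 12·0.024632) / 1.1550 = 1.24 ε.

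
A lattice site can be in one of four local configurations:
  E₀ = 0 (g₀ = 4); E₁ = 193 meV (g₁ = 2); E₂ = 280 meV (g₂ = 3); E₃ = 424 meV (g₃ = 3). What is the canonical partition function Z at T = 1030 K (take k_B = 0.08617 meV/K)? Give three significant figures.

k_BT = 0.08617 × 1030 K = 88.755 meV.
Eᵢ/kT = 0, 2.1745, 3.1548, 4.7772.
Z = Σ gᵢe^(−Eᵢ/kT) = 4·e^(−0) + 2·e^(−2.1745) + 3·e^(−3.1548) + 3·e^(−4.7772) = 4.0000 + 0.22733 + 0.12794 + 0.025259 = 4.3805.

Z = 4.38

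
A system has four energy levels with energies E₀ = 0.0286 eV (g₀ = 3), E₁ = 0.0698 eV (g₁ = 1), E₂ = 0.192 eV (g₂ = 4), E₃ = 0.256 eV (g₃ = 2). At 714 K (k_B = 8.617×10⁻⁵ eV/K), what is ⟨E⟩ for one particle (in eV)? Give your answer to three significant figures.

0.0490 eV

k_BT = 8.617×10⁻⁵ × 714 K = 0.061525 eV.
Eᵢ/kT = 0.46485, 1.1345, 3.1207, 4.1609.
Z = Σ gᵢe^(−Eᵢ/kT) = 3·e^(−0.46485) + 1·e^(−1.1345) + 4·e^(−3.1207) + 2·e^(−4.1609) = 1.8847 + 0.32158 + 0.17651 + 0.031187 = 2.4140.
⟨E⟩ = Σ Eᵢ gᵢe^(−Eᵢ/kT) / Z = (0.0286·1.8847 + 0.0698·0.32158 + 0.192·0.17651 + 0.256·0.031187) / 2.4140 = 0.0490 eV.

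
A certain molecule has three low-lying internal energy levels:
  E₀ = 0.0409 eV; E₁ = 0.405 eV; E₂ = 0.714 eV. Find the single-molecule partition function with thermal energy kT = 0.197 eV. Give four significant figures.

Z = 0.9672

Eᵢ/kT = 0.207614, 2.05584, 3.62437.
Z = Σ e^(−Eᵢ/kT) = e^(−0.207614) + e^(−2.05584) + e^(−3.62437) = 0.812521 + 0.127985 + 0.0266659 = 0.967172.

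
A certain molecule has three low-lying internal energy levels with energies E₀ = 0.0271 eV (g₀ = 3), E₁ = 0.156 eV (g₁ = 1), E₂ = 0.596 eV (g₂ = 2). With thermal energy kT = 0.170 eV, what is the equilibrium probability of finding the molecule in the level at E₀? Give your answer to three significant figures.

Eᵢ/kT = 0.15941, 0.91765, 3.5059.
Z = Σ gᵢe^(−Eᵢ/kT) = 3·e^(−0.15941) + 1·e^(−0.91765) + 2·e^(−3.5059) = 2.5579 + 0.39946 + 0.060039 = 3.0174.
P₀ = g₀ e^(−E₀/kT) / Z = 2.5579/3.0174 = 0.848.

0.848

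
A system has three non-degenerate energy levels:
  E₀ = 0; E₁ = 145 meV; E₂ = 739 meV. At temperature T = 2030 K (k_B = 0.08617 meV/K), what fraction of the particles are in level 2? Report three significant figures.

k_BT = 0.08617 × 2030 K = 174.93 meV.
Eᵢ/kT = 0, 0.82890, 4.2245.
Z = Σ e^(−Eᵢ/kT) = e^(−0) + e^(−0.82890) + e^(−4.2245) = 1.0000 + 0.43653 + 0.014633 = 1.4512.
P₂ = e^(−E₂/kT) / Z = 0.014633/1.4512 = 0.0101.

0.0101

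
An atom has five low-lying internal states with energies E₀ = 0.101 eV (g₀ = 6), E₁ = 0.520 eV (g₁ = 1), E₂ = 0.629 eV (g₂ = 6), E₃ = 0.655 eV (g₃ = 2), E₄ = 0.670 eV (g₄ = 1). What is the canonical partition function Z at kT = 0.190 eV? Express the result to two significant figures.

Eᵢ/kT = 0.5316, 2.737, 3.311, 3.447, 3.526.
Z = Σ gᵢe^(−Eᵢ/kT) = 6·e^(−0.5316) + 1·e^(−2.737) + 6·e^(−3.311) + 2·e^(−3.447) + 1·e^(−3.526) = 3.526 + 0.06476 + 0.2189 + 0.06368 + 0.02942 = 3.903.

Z = 3.9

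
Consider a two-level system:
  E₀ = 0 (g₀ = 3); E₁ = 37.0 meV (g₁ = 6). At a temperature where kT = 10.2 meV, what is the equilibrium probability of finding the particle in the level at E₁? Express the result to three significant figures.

Eᵢ/kT = 0, 3.6275.
Z = Σ gᵢe^(−Eᵢ/kT) = 3·e^(−0) + 6·e^(−3.6275) = 3.0000 + 0.15950 = 3.1595.
P₁ = g₁ e^(−E₁/kT) / Z = 0.15950/3.1595 = 0.0505.

0.0505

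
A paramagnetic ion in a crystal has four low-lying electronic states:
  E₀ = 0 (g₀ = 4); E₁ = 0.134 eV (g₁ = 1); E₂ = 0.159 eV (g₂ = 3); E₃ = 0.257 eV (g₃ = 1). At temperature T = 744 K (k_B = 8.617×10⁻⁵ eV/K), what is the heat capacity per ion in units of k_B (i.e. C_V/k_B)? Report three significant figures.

k_BT = 8.617×10⁻⁵ × 744 K = 0.064110 eV.
Eᵢ/kT = 0, 2.0902, 2.4801, 4.0087.
Z = Σ gᵢe^(−Eᵢ/kT) = 4·e^(−0) + 1·e^(−2.0902) + 3·e^(−2.4801) + 1·e^(−4.0087) = 4.0000 + 0.12366 + 0.25120 + 0.018157 = 4.3930.
⟨E⟩ = 0.013926 eV, ⟨E²⟩ = 0.0022241 eV².
C_V/k_B = (⟨E²⟩ − ⟨E⟩²)/(kT)² = (0.0022241 − 0.00019393)/0.0041101 = 0.494.

0.494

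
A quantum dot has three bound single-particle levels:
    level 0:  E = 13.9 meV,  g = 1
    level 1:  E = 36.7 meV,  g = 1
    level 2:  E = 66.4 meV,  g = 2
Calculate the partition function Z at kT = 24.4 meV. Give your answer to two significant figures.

Z = 0.92

Eᵢ/kT = 0.5697, 1.504, 2.721.
Z = Σ gᵢe^(−Eᵢ/kT) = 1·e^(−0.5697) + 1·e^(−1.504) + 2·e^(−2.721) = 0.5657 + 0.2222 + 0.1316 = 0.9195.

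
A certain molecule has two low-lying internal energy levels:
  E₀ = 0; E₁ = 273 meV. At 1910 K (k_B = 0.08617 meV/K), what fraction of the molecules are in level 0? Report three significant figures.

k_BT = 0.08617 × 1910 K = 164.58 meV.
Eᵢ/kT = 0, 1.6588.
Z = Σ e^(−Eᵢ/kT) = e^(−0) + e^(−1.6588) = 1.0000 + 0.19037 = 1.1904.
P₀ = e^(−E₀/kT) / Z = 1.0000/1.1904 = 0.840.

0.840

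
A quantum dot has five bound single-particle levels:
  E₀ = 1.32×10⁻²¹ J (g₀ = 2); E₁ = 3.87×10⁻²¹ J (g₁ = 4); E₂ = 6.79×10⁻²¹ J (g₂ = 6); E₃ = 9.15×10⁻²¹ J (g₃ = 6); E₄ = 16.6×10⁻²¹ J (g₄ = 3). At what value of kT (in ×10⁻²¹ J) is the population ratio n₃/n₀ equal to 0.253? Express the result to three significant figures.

3.17 ×10⁻²¹ J

n₃/n₀ = (g₃/g₀) exp[−(E₃−E₀)/kT] = 0.253.
⇒ (E₃−E₀)/kT = ln((6/2)/0.253) = ln(11.858) = 2.4730.
kT = 7.83 ×10⁻²¹ J / 2.4730 = 3.17 ×10⁻²¹ J.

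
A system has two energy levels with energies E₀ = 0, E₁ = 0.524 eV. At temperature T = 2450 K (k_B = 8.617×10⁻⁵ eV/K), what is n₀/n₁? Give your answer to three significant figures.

12.0

k_BT = 8.617×10⁻⁵ × 2450 K = 0.21112 eV.
n₀/n₁ = exp[−(E₀−E₁)/kT] = exp(−(-0.524 eV)/(0.21112 eV)) = exp(2.4820) = 12.0.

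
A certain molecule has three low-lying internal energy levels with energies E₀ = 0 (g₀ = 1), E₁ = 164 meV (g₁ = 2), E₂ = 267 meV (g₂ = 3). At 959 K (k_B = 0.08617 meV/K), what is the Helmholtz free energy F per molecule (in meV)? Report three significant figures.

-27.4 meV

k_BT = 0.08617 × 959 K = 82.637 meV.
Eᵢ/kT = 0, 1.9846, 3.2310.
Z = Σ gᵢe^(−Eᵢ/kT) = 1·e^(−0) + 2·e^(−1.9846) + 3·e^(−3.2310) = 1.0000 + 0.27487 + 0.11855 = 1.3934.
F = −kT ln Z = −82.637 × ln(1.3934) = −82.637 × 0.33175 = -27.4 meV.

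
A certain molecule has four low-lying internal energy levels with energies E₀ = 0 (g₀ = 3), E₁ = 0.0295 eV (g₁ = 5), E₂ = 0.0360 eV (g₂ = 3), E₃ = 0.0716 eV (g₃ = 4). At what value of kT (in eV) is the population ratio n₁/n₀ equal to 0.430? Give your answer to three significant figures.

n₁/n₀ = (g₁/g₀) exp[−(E₁−E₀)/kT] = 0.430.
⇒ (E₁−E₀)/kT = ln((5/3)/0.430) = ln(3.8760) = 1.3548.
kT = 0.0295 eV / 1.3548 = 0.0218 eV.

0.0218 eV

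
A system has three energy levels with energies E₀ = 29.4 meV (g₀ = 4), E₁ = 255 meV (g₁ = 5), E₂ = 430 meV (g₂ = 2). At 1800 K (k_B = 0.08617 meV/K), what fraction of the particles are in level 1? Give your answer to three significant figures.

0.220

k_BT = 0.08617 × 1800 K = 155.11 meV.
Eᵢ/kT = 0.18954, 1.6440, 2.7722.
Z = Σ gᵢe^(−Eᵢ/kT) = 4·e^(−0.18954) + 5·e^(−1.6440) + 2·e^(−2.7722) = 3.3094 + 0.96603 + 0.12505 = 4.4005.
P₁ = g₁ e^(−E₁/kT) / Z = 0.96603/4.4005 = 0.220.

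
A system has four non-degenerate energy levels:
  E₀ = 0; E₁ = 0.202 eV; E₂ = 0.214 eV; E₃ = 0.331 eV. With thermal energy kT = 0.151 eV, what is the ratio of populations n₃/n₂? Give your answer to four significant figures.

n₃/n₂ = exp[−(E₃−E₂)/kT] = exp(−(0.117 eV)/(0.151 eV)) = exp(-0.774834) = 0.4608.

0.4608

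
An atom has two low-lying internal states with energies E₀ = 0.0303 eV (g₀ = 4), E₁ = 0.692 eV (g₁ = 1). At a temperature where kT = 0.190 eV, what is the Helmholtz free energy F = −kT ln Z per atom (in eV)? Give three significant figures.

-0.235 eV

Eᵢ/kT = 0.15947, 3.6421.
Z = Σ gᵢe^(−Eᵢ/kT) = 4·e^(−0.15947) + 1·e^(−3.6421) = 3.4104 + 0.026197 = 3.4366.
F = −kT ln Z = −0.190 × ln(3.4366) = −0.190 × 1.2345 = -0.235 eV.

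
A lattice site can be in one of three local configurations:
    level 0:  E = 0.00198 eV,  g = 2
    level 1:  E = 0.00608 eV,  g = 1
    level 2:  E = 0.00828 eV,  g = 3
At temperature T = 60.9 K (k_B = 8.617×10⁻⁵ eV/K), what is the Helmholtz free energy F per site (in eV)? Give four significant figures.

k_BT = 8.617×10⁻⁵ × 60.9 K = 0.00524775 eV.
Eᵢ/kT = 0.377305, 1.15859, 1.57782.
Z = Σ gᵢe^(−Eᵢ/kT) = 2·e^(−0.377305) + 1·e^(−1.15859) + 3·e^(−1.57782) = 1.37141 + 0.313929 + 0.619274 = 2.30461.
F = −kT ln Z = −0.00524775 × ln(2.30461) = −0.00524775 × 0.834911 = -0.004381 eV.

-0.004381 eV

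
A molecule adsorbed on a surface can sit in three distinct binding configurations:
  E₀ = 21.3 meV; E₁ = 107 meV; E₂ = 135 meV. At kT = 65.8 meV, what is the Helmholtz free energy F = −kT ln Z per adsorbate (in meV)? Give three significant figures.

-3.13 meV

Eᵢ/kT = 0.32371, 1.6261, 2.0517.
Z = Σ e^(−Eᵢ/kT) = e^(−0.32371) + e^(−1.6261) + e^(−2.0517) = 0.72346 + 0.19670 + 0.12852 = 1.0487.
F = −kT ln Z = −65.8 × ln(1.0487) = −65.8 × 0.047551 = -3.13 meV.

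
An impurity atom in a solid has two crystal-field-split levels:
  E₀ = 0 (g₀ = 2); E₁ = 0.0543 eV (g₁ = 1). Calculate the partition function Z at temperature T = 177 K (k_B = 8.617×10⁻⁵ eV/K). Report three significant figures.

Z = 2.03

k_BT = 8.617×10⁻⁵ × 177 K = 0.015252 eV.
Eᵢ/kT = 0, 3.5602.
Z = Σ gᵢe^(−Eᵢ/kT) = 2·e^(−0) + 1·e^(−3.5602) = 2.0000 + 0.028433 = 2.0284.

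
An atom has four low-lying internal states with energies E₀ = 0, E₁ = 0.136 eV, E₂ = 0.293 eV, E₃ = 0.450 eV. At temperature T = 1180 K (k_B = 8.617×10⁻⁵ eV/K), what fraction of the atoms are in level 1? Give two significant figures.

0.20

k_BT = 8.617×10⁻⁵ × 1180 K = 0.1017 eV.
Eᵢ/kT = 0, 1.337, 2.881, 4.425.
Z = Σ e^(−Eᵢ/kT) = e^(−0) + e^(−1.337) + e^(−2.881) + e^(−4.425) = 1.000 + 0.2626 + 0.05608 + 0.01197 = 1.331.
P₁ = e^(−E₁/kT) / Z = 0.2626/1.331 = 0.20.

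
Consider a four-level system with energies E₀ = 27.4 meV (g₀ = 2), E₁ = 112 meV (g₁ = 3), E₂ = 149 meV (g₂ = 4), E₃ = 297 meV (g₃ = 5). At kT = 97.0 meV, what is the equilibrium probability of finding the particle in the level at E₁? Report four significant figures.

0.2665

Eᵢ/kT = 0.282474, 1.15464, 1.53608, 3.06186.
Z = Σ gᵢe^(−Eᵢ/kT) = 2·e^(−0.282474) + 3·e^(−1.15464) + 4·e^(−1.53608) + 5·e^(−3.06186) = 1.50783 + 0.945513 + 0.860892 + 0.234003 = 3.54824.
P₁ = g₁ e^(−E₁/kT) / Z = 0.945513/3.54824 = 0.2665.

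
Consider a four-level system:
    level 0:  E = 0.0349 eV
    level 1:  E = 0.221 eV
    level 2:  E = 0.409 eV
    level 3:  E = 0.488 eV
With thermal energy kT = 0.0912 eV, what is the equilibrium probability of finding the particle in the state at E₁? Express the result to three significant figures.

0.113

Eᵢ/kT = 0.38268, 2.4232, 4.4846, 5.3509.
Z = Σ e^(−Eᵢ/kT) = e^(−0.38268) + e^(−2.4232) + e^(−4.4846) + e^(−5.3509) = 0.68203 + 0.088638 + 0.011281 + 0.0047439 = 0.78669.
P₁ = e^(−E₁/kT) / Z = 0.088638/0.78669 = 0.113.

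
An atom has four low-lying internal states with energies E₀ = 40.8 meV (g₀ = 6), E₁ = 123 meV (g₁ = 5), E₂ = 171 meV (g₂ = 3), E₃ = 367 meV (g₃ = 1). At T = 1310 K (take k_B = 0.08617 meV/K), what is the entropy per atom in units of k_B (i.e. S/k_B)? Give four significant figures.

k_BT = 0.08617 × 1310 K = 112.883 meV.
Eᵢ/kT = 0.361436, 1.08962, 1.51484, 3.25115.
Z = Σ gᵢe^(−Eᵢ/kT) = 6·e^(−0.361436) + 5·e^(−1.08962) + 3·e^(−1.51484) + 1·e^(−3.25115) = 4.18005 + 1.68172 + 0.659530 + 0.0387296 = 6.56003.
⟨E⟩ = Σ EᵢPᵢ = 76.8885 meV.
S/k_B = ln Z + ⟨E⟩/kT = ln(6.56003) + 76.8885/112.883 = 1.88100 + 0.681134 = 2.562.

2.562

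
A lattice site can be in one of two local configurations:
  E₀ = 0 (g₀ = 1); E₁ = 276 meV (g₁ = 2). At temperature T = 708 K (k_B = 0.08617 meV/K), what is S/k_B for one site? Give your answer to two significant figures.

0.12

k_BT = 0.08617 × 708 K = 61.01 meV.
Eᵢ/kT = 0, 4.524.
Z = Σ gᵢe^(−Eᵢ/kT) = 1·e^(−0) + 2·e^(−4.524) = 1.000 + 0.02169 = 1.022.
⟨E⟩ = Σ EᵢPᵢ = 5.858 meV.
S/k_B = ln Z + ⟨E⟩/kT = ln(1.022) + 5.858/61.01 = 0.02176 + 0.09602 = 0.12.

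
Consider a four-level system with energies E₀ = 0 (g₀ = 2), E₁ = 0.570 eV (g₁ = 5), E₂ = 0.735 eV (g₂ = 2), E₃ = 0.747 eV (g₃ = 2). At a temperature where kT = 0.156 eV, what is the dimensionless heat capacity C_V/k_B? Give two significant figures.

Eᵢ/kT = 0, 3.654, 4.712, 4.788.
Z = Σ gᵢe^(−Eᵢ/kT) = 2·e^(−0) + 5·e^(−3.654) + 2·e^(−4.712) + 2·e^(−4.788) = 2.000 + 0.1294 + 0.01797 + 0.01666 = 2.164.
⟨E⟩ = 0.04594 eV, ⟨E²⟩ = 0.02821 eV².
C_V/k_B = (⟨E²⟩ − ⟨E⟩²)/(kT)² = (0.02821 − 0.002110)/0.02434 = 1.1.

1.1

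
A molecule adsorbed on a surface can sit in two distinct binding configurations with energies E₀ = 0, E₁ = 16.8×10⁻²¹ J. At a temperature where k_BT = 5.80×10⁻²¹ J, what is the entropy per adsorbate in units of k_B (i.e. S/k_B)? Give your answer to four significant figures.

Eᵢ/kT = 0, 2.89655.
Z = Σ e^(−Eᵢ/kT) = e^(−0) + e^(−2.89655) = 1.00000 + 0.0552134 = 1.05521.
⟨E⟩ = Σ EᵢPᵢ = 0.879053 ×10⁻²¹ J.
S/k_B = ln Z + ⟨E⟩/kT = ln(1.05521) + 0.879053/5.80 = 0.0537398 + 0.151561 = 0.2053.

0.2053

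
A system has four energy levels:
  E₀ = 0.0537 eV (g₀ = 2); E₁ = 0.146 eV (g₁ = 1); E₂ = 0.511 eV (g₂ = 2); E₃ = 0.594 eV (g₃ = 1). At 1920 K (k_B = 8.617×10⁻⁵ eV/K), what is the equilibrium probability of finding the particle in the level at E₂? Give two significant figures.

0.046

k_BT = 8.617×10⁻⁵ × 1920 K = 0.1654 eV.
Eᵢ/kT = 0.3247, 0.8827, 3.089, 3.591.
Z = Σ gᵢe^(−Eᵢ/kT) = 2·e^(−0.3247) + 1·e^(−0.8827) + 2·e^(−3.089) + 1·e^(−3.591) = 1.445 + 0.4137 + 0.09109 + 0.02757 = 1.977.
P₂ = g₂ e^(−E₂/kT) / Z = 0.09109/1.977 = 0.046.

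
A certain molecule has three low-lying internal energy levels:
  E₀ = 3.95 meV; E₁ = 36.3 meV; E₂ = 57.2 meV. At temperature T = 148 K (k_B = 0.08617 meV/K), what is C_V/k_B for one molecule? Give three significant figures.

0.651

k_BT = 0.08617 × 148 K = 12.753 meV.
Eᵢ/kT = 0.30973, 2.8464, 4.4852.
Z = Σ e^(−Eᵢ/kT) = e^(−0.30973) + e^(−2.8464) + e^(−4.4852) = 0.73365 + 0.058053 + 0.011275 = 0.80298.
⟨E⟩ = 7.0365 meV, ⟨E²⟩ = 155.46 meV².
C_V/k_B = (⟨E²⟩ − ⟨E⟩²)/(kT)² = (155.46 − 49.512)/162.64 = 0.651.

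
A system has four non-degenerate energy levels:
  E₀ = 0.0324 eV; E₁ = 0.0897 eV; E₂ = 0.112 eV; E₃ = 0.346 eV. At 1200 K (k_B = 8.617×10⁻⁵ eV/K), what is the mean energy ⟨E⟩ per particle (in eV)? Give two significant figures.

k_BT = 8.617×10⁻⁵ × 1200 K = 0.1034 eV.
Eᵢ/kT = 0.3133, 0.8675, 1.083, 3.346.
Z = Σ e^(−Eᵢ/kT) = e^(−0.3133) + e^(−0.8675) + e^(−1.083) + e^(−3.346) = 0.7310 + 0.4200 + 0.3386 + 0.03522 = 1.525.
⟨E⟩ = Σ Eᵢ e^(−Eᵢ/kT) / Z = (0.0324·0.7310 + 0.0897·0.4200 + 0.112·0.3386 + 0.346·0.03522) / 1.525 = 0.073 eV.

0.073 eV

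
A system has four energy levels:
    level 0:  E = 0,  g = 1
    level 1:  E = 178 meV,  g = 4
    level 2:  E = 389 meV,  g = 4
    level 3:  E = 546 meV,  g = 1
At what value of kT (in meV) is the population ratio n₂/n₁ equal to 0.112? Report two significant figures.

n₂/n₁ = (g₂/g₁) exp[−(E₂−E₁)/kT] = 0.112.
⇒ (E₂−E₁)/kT = ln((4/4)/0.112) = ln(8.929) = 2.189.
kT = 211 meV / 2.189 = 96 meV.

96 meV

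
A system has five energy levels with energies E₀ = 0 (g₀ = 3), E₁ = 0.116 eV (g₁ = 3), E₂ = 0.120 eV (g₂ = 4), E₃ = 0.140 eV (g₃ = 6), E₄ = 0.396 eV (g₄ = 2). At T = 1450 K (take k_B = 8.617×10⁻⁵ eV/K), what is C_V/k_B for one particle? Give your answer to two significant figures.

0.32

k_BT = 8.617×10⁻⁵ × 1450 K = 0.1249 eV.
Eᵢ/kT = 0, 0.9287, 0.9608, 1.121, 3.171.
Z = Σ gᵢe^(−Eᵢ/kT) = 3·e^(−0) + 3·e^(−0.9287) + 4·e^(−0.9608) + 6·e^(−1.121) + 2·e^(−3.171) = 3.000 + 1.185 + 1.530 + 1.956 + 0.08392 = 7.755.
⟨E⟩ = 0.08100 eV, ⟨E²⟩ = 0.01154 eV².
C_V/k_B = (⟨E²⟩ − ⟨E⟩²)/(kT)² = (0.01154 − 0.006561)/0.01560 = 0.32.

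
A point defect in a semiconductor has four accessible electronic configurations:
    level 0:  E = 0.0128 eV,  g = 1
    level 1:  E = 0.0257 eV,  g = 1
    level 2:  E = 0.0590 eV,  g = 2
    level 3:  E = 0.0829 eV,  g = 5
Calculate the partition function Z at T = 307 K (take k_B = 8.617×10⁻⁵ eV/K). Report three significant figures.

k_BT = 8.617×10⁻⁵ × 307 K = 0.026454 eV.
Eᵢ/kT = 0.48386, 0.97150, 2.2303, 3.1337.
Z = Σ gᵢe^(−Eᵢ/kT) = 1·e^(−0.48386) + 1·e^(−0.97150) + 2·e^(−2.2303) + 5·e^(−3.1337) = 0.61640 + 0.37851 + 0.21499 + 0.21778 = 1.4277.

Z = 1.43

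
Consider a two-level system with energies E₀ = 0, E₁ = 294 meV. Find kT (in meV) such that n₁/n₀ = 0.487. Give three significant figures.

n₁/n₀ = exp[−(E₁−E₀)/kT] = 0.487.
⇒ (E₁−E₀)/kT = ln(1/0.487) = ln(2.0534) = 0.71950.
kT = 294 meV / 0.71950 = 409 meV.

409 meV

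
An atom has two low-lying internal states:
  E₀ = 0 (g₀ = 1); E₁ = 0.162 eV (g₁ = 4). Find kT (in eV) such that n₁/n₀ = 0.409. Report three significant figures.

n₁/n₀ = (g₁/g₀) exp[−(E₁−E₀)/kT] = 0.409.
⇒ (E₁−E₀)/kT = ln((4/1)/0.409) = ln(9.7800) = 2.2803.
kT = 0.162 eV / 2.2803 = 0.0710 eV.

0.0710 eV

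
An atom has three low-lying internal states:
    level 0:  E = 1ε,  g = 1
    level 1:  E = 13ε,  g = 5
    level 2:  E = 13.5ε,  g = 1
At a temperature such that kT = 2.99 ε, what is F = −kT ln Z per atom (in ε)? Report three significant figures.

0.700 ε

Eᵢ/kT = 0.33445, 4.3478, 4.5151.
Z = Σ gᵢe^(−Eᵢ/kT) = 1·e^(−0.33445) + 5·e^(−4.3478) + 1·e^(−4.5151) = 0.71573 + 0.064676 + 0.010943 = 0.79135.
F = −kT ln Z = −2.99 × ln(0.79135) = −2.99 × -0.23401 = 0.700 ε.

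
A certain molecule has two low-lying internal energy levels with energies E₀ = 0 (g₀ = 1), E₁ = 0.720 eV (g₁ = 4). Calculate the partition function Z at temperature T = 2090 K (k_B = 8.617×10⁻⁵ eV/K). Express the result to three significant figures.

k_BT = 8.617×10⁻⁵ × 2090 K = 0.18010 eV.
Eᵢ/kT = 0, 3.9978.
Z = Σ gᵢe^(−Eᵢ/kT) = 1·e^(−0) + 4·e^(−3.9978) = 1.0000 + 0.073424 = 1.0734.

Z = 1.07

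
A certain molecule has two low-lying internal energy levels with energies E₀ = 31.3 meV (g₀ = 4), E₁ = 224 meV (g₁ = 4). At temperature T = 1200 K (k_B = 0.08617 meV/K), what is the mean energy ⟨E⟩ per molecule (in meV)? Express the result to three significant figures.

57.2 meV

k_BT = 0.08617 × 1200 K = 103.40 meV.
Eᵢ/kT = 0.30271, 2.1663.
Z = Σ gᵢe^(−Eᵢ/kT) = 4·e^(−0.30271) + 4·e^(−2.1663) = 2.9553 + 0.45840 = 3.4137.
⟨E⟩ = Σ Eᵢ gᵢe^(−Eᵢ/kT) / Z = (31.3·2.9553 + 224·0.45840) / 3.4137 = 57.2 meV.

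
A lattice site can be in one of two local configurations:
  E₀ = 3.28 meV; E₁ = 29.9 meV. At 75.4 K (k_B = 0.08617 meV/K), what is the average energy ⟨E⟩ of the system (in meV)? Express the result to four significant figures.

k_BT = 0.08617 × 75.4 K = 6.49722 meV.
Eᵢ/kT = 0.504831, 4.60197.
Z = Σ e^(−Eᵢ/kT) = e^(−0.504831) + e^(−4.60197) = 0.603608 + 0.0100321 = 0.613640.
⟨E⟩ = Σ Eᵢ e^(−Eᵢ/kT) / Z = (3.28·0.603608 + 29.9·0.0100321) / 0.613640 = 3.715 meV.

3.715 meV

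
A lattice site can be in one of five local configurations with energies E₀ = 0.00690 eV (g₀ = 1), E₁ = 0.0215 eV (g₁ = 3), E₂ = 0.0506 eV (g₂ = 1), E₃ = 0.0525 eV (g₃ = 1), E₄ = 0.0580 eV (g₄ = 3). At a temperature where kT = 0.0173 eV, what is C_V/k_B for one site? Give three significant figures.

0.708

Eᵢ/kT = 0.39884, 1.2428, 2.9249, 3.0347, 3.3526.
Z = Σ gᵢe^(−Eᵢ/kT) = 1·e^(−0.39884) + 3·e^(−1.2428) + 1·e^(−2.9249) + 1·e^(−3.0347) + 3·e^(−3.3526) = 0.67110 + 0.86573 + 0.053670 + 0.048089 + 0.10498 = 1.7436.
⟨E⟩ = 0.019829 eV, ⟨E²⟩ = 0.00060521 eV².
C_V/k_B = (⟨E²⟩ − ⟨E⟩²)/(kT)² = (0.00060521 − 0.00039319)/0.00029929 = 0.708.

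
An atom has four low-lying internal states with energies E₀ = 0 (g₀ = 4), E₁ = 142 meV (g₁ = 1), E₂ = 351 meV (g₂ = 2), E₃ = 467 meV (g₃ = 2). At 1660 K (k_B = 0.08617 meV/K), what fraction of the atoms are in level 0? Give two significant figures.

0.87

k_BT = 0.08617 × 1660 K = 143.0 meV.
Eᵢ/kT = 0, 0.9930, 2.455, 3.266.
Z = Σ gᵢe^(−Eᵢ/kT) = 4·e^(−0) + 1·e^(−0.9930) + 2·e^(−2.455) + 2·e^(−3.266) = 4.000 + 0.3705 + 0.1717 + 0.07632 = 4.619.
P₀ = g₀ e^(−E₀/kT) / Z = 4.000/4.619 = 0.87.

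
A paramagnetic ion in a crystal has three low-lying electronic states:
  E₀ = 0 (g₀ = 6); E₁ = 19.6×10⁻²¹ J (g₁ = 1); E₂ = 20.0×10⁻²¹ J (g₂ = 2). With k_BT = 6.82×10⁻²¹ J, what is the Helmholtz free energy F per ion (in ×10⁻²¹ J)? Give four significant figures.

-12.40 ×10⁻²¹ J

Eᵢ/kT = 0, 2.87390, 2.93255.
Z = Σ gᵢe^(−Eᵢ/kT) = 6·e^(−0) + 1·e^(−2.87390) + 2·e^(−2.93255) = 6.00000 + 0.0564782 + 0.106522 = 6.16300.
F = −kT ln Z = −6.82 × ln(6.16300) = −6.82 × 1.81856 = -12.40 ×10⁻²¹ J.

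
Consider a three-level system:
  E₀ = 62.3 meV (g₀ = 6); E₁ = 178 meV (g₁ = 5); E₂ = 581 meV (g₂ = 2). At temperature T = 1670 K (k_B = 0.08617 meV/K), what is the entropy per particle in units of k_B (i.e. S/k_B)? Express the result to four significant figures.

2.356

k_BT = 0.08617 × 1670 K = 143.904 meV.
Eᵢ/kT = 0.432928, 1.23694, 4.03741.
Z = Σ gᵢe^(−Eᵢ/kT) = 6·e^(−0.432928) + 5·e^(−1.23694) + 2·e^(−4.03741) = 3.89164 + 1.45136 + 0.0352862 = 5.37829.
⟨E⟩ = Σ EᵢPᵢ = 96.9253 meV.
S/k_B = ln Z + ⟨E⟩/kT = ln(5.37829) + 96.9253/143.904 = 1.68237 + 0.673541 = 2.356.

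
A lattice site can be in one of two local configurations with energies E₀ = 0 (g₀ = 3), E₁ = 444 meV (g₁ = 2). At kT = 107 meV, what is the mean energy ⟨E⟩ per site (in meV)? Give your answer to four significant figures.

Eᵢ/kT = 0, 4.14953.
Z = Σ gᵢe^(−Eᵢ/kT) = 3·e^(−0) + 2·e^(−4.14953) = 3.00000 + 0.0315437 = 3.03154.
⟨E⟩ = Σ Eᵢ gᵢe^(−Eᵢ/kT) / Z = (0·3.00000 + 444·0.0315437) / 3.03154 = 4.620 meV.

4.620 meV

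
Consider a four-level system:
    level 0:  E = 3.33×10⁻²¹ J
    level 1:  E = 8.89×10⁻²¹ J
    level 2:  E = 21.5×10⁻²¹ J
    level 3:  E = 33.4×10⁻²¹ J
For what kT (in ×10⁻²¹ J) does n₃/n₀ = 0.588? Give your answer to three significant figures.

56.6 ×10⁻²¹ J

n₃/n₀ = exp[−(E₃−E₀)/kT] = 0.588.
⇒ (E₃−E₀)/kT = ln(1/0.588) = ln(1.7007) = 0.53104.
kT = 30.07 ×10⁻²¹ J / 0.53104 = 56.6 ×10⁻²¹ J.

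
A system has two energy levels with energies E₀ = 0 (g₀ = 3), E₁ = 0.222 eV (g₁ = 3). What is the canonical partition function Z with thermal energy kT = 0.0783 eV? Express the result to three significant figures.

Eᵢ/kT = 0, 2.8352.
Z = Σ gᵢe^(−Eᵢ/kT) = 3·e^(−0) + 3·e^(−2.8352) = 3.0000 + 0.17612 = 3.1761.

Z = 3.18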